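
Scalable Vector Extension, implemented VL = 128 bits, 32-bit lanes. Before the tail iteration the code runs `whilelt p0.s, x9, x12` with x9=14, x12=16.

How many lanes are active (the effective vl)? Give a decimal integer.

vl = 2

lane count: 128 div 32 = 4
active while 14+j < 16, i.e. j ∈ [0,2) capped at 4 ⇒ 2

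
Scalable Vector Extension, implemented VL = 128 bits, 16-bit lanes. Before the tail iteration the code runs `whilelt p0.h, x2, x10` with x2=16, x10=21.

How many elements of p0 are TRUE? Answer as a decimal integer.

vl = 5

register lanes = 128/16 = 8
whilelt: lane j active iff 16+j < 21 → j < 5 → 5 active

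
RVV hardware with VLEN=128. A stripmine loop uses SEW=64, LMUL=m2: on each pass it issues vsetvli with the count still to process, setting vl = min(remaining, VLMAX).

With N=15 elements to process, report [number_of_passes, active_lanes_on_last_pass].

lanes per group: 128·2/64 = 4
iterations = ceil(15/4) = 4; final-pass vl = 3

[iterations, last_vl] = [4, 3]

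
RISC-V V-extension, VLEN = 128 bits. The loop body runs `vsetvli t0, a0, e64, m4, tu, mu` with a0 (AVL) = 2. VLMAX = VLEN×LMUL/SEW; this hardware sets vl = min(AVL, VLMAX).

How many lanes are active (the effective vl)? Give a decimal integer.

vl = 2

VLMAX = (128 × 4) / 64 = 8 lanes
AVL=2 ≤ VLMAX=8, so vl = 2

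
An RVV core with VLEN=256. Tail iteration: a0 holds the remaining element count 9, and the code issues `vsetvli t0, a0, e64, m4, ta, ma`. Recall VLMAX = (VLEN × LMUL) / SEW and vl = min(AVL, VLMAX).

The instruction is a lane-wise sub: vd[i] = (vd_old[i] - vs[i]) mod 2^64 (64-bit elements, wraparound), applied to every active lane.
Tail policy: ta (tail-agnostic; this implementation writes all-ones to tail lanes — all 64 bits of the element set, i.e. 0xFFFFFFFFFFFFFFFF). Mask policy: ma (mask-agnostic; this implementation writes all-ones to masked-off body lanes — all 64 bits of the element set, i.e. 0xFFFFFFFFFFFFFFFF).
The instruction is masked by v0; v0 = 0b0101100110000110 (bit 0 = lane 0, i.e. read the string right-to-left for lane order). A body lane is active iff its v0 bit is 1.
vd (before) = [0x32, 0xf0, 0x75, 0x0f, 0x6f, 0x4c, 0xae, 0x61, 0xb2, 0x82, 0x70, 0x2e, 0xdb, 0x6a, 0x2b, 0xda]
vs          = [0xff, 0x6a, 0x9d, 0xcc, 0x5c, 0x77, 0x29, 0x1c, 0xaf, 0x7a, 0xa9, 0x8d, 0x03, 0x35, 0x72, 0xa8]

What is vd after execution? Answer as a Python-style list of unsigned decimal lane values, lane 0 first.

lanes per group: 256·4/64 = 16
AVL=9 ≤ VLMAX=16, so vl = 9
lane  0: mask-off/ones ⇒ 0xffffffffffffffff
lane  1: sub(0xf0,0x6a) ⇒ 0x86
lane  2: sub(0x75,0x9d) ⇒ 0xffffffffffffffd8
lane  3: mask-off/ones ⇒ 0xffffffffffffffff
lane  4: mask-off/ones ⇒ 0xffffffffffffffff
lane  5: mask-off/ones ⇒ 0xffffffffffffffff
lane  6: mask-off/ones ⇒ 0xffffffffffffffff
lane  7: sub(0x61,0x1c) ⇒ 0x45
lane  8: sub(0xb2,0xaf) ⇒ 0x03
lane  9: tail/ones ⇒ 0xffffffffffffffff
lane 10: tail/ones ⇒ 0xffffffffffffffff
lane 11: tail/ones ⇒ 0xffffffffffffffff
lane 12: tail/ones ⇒ 0xffffffffffffffff
lane 13: tail/ones ⇒ 0xffffffffffffffff
lane 14: tail/ones ⇒ 0xffffffffffffffff
lane 15: tail/ones ⇒ 0xffffffffffffffff

vd = [18446744073709551615, 134, 18446744073709551576, 18446744073709551615, 18446744073709551615, 18446744073709551615, 18446744073709551615, 69, 3, 18446744073709551615, 18446744073709551615, 18446744073709551615, 18446744073709551615, 18446744073709551615, 18446744073709551615, 18446744073709551615]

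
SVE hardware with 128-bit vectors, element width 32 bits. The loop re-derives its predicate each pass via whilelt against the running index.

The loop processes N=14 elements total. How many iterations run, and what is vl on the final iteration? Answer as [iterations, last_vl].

[iterations, last_vl] = [4, 2]

register lanes = 128/32 = 4
14 elements at 4/iter → 4 passes, remainder 2 on the last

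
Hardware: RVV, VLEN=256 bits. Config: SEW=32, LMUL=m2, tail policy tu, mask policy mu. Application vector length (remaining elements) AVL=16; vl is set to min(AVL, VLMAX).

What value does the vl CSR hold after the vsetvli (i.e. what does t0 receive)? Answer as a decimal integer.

lanes per group: 256·2/32 = 16
vl ← min(16, 16) = 16

vl = 16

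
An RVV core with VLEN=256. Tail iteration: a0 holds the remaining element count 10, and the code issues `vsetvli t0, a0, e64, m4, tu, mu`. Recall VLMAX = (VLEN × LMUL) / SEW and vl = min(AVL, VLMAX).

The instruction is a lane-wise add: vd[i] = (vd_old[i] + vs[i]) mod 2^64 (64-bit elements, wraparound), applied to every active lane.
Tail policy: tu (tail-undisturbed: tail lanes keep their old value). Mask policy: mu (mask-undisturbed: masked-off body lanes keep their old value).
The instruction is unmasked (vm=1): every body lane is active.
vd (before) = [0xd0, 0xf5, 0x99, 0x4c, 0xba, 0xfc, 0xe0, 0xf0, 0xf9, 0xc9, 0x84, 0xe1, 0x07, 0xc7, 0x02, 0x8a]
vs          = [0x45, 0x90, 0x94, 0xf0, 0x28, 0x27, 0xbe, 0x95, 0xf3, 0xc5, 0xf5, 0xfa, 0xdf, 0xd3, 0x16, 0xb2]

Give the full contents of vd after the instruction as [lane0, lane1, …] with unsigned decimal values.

vd = [277, 389, 301, 316, 226, 291, 414, 389, 492, 398, 132, 225, 7, 199, 2, 138]

lanes per group: 256·4/64 = 16
vl = min(AVL, VLMAX) = min(10, 16) = 10
[0] add(0xd0,0x45) = 0x115
[1] add(0xf5,0x90) = 0x185
[2] add(0x99,0x94) = 0x12d
[3] add(0x4c,0xf0) = 0x13c
[4] add(0xba,0x28) = 0xe2
[5] add(0xfc,0x27) = 0x123
[6] add(0xe0,0xbe) = 0x19e
[7] add(0xf0,0x95) = 0x185
[8] add(0xf9,0xf3) = 0x1ec
[9] add(0xc9,0xc5) = 0x18e
[10] tail/keep = 0x84
[11] tail/keep = 0xe1
[12] tail/keep = 0x07
[13] tail/keep = 0xc7
[14] tail/keep = 0x02
[15] tail/keep = 0x8a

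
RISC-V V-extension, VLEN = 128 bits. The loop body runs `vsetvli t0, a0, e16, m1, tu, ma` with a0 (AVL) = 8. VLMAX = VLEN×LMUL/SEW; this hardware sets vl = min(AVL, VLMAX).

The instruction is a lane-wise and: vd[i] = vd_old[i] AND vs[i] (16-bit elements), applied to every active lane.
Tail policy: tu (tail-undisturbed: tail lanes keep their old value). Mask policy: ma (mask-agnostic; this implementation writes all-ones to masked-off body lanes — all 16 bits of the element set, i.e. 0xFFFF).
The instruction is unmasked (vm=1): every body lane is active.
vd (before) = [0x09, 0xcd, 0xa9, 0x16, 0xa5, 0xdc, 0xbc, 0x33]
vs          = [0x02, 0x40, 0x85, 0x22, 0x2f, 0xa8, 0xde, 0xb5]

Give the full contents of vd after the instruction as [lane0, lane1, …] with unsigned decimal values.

vd = [0, 64, 129, 2, 37, 136, 156, 49]

lanes per group: 128·1/16 = 8
vl = min(AVL, VLMAX) = min(8, 8) = 8
  i=0: and(0x09,0x02) → 0
  i=1: and(0xcd,0x40) → 64
  i=2: and(0xa9,0x85) → 129
  i=3: and(0x16,0x22) → 2
  i=4: and(0xa5,0x2f) → 37
  i=5: and(0xdc,0xa8) → 136
  i=6: and(0xbc,0xde) → 156
  i=7: and(0x33,0xb5) → 49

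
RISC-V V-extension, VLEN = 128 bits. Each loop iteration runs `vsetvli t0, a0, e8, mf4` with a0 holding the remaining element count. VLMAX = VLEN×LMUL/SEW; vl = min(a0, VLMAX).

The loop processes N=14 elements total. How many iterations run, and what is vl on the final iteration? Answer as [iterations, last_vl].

[iterations, last_vl] = [4, 2]

VLMAX = (128 × 1/4) / 8 = 4 lanes
N=14: ⌈14/4⌉ = 4 iters; last vl = 14 − 3×4 = 2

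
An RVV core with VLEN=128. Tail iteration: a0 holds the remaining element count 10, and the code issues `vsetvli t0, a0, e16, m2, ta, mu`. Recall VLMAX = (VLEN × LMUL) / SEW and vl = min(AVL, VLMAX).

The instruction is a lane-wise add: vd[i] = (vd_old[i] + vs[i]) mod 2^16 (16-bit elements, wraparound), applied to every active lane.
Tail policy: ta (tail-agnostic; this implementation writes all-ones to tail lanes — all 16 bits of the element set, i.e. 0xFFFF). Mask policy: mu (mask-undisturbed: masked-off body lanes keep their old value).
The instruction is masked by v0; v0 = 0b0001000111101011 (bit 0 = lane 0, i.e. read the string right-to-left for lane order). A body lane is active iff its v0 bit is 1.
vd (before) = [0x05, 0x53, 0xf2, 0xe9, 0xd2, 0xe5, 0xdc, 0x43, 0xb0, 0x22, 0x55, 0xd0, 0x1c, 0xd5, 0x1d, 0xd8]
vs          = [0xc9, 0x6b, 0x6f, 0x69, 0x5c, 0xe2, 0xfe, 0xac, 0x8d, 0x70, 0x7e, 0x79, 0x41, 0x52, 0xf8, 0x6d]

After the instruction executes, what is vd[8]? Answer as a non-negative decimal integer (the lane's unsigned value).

VLMAX = VLEN×LMUL/SEW = 128×2/16 = 16
vl = min(AVL, VLMAX) = min(10, 16) = 10
lane  0: add(0x05,0xc9) ⇒ 0xce
lane  1: add(0x53,0x6b) ⇒ 0xbe
lane  2: mask-off/keep ⇒ 0xf2
lane  3: add(0xe9,0x69) ⇒ 0x152
lane  4: mask-off/keep ⇒ 0xd2
lane  5: add(0xe5,0xe2) ⇒ 0x1c7
lane  6: add(0xdc,0xfe) ⇒ 0x1da
lane  7: add(0x43,0xac) ⇒ 0xef
lane  8: add(0xb0,0x8d) ⇒ 0x13d
lane  9: mask-off/keep ⇒ 0x22
lane 10: tail/ones ⇒ 0xffff
lane 11: tail/ones ⇒ 0xffff
lane 12: tail/ones ⇒ 0xffff
lane 13: tail/ones ⇒ 0xffff
lane 14: tail/ones ⇒ 0xffff
lane 15: tail/ones ⇒ 0xffff

vd[8] = 317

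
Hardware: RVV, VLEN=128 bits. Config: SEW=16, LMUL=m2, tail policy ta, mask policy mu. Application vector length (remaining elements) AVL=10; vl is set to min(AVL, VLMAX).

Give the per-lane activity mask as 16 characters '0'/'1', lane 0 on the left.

lanes per group: 128·2/16 = 16
vl ← min(10, 16) = 10
bits (lane 0 leftmost): 1111111111000000

predicate = 1111111111000000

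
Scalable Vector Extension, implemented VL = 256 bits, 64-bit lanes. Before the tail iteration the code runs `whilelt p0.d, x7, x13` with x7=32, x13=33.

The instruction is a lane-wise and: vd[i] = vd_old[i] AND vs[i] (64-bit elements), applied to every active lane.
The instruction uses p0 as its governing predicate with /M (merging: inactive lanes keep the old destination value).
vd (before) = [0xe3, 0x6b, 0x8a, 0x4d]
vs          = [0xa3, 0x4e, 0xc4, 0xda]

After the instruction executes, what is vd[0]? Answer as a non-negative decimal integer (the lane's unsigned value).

register lanes = 256/64 = 4
p0[j] = (32+j < 33); true for j=0..0 → 1 lanes set
[0] and(0xe3,0xa3) = 0xa3
[1] tail/keep = 0x6b
[2] tail/keep = 0x8a
[3] tail/keep = 0x4d

vd[0] = 163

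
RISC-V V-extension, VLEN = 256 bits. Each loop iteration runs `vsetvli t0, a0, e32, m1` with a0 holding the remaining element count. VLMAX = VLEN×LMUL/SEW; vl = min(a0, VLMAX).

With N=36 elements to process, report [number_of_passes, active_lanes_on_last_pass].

VLMAX = (256 × 1) / 32 = 8 lanes
N=36: ⌈36/8⌉ = 5 iters; last vl = 36 − 4×8 = 4

[iterations, last_vl] = [5, 4]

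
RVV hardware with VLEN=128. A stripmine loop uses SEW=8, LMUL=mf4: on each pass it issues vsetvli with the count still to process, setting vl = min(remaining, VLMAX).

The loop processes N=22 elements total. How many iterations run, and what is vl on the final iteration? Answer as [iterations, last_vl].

VLMAX = (128 × 1/4) / 8 = 4 lanes
iterations = ceil(22/4) = 6; final-pass vl = 2

[iterations, last_vl] = [6, 2]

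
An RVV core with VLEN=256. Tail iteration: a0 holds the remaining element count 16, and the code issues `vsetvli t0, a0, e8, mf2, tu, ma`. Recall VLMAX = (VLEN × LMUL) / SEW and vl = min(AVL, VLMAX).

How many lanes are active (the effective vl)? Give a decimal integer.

vl = 16

VLMAX = VLEN×LMUL/SEW = 256×1/2/8 = 16
vl = min(AVL, VLMAX) = min(16, 16) = 16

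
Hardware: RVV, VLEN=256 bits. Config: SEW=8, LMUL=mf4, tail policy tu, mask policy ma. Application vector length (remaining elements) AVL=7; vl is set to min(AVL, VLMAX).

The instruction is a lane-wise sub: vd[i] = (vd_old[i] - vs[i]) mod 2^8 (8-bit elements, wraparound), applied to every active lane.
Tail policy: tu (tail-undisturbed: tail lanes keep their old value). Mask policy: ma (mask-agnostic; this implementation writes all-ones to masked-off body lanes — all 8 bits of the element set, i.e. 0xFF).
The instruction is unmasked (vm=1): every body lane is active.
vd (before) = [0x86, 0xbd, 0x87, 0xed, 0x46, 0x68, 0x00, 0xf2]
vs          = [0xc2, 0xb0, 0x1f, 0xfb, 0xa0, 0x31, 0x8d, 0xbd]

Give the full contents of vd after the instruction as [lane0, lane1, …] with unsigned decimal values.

lanes per group: 256·1/4/8 = 8
vl ← min(7, 8) = 7
[0] sub(0x86,0xc2) = 0xc4
[1] sub(0xbd,0xb0) = 0x0d
[2] sub(0x87,0x1f) = 0x68
[3] sub(0xed,0xfb) = 0xf2
[4] sub(0x46,0xa0) = 0xa6
[5] sub(0x68,0x31) = 0x37
[6] sub(0x00,0x8d) = 0x73
[7] tail/keep = 0xf2

vd = [196, 13, 104, 242, 166, 55, 115, 242]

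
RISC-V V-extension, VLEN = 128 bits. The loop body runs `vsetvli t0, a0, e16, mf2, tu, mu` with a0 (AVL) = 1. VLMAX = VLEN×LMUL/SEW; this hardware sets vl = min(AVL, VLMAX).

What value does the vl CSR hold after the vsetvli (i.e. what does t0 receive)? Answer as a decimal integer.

vl = 1

VLMAX = VLEN×LMUL/SEW = 128×1/2/16 = 4
vl ← min(1, 4) = 1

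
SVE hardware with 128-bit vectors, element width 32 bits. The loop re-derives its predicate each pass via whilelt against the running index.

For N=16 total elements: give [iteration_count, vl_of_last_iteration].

register lanes = 128/32 = 4
16 elements at 4/iter → 4 passes, remainder 4 on the last

[iterations, last_vl] = [4, 4]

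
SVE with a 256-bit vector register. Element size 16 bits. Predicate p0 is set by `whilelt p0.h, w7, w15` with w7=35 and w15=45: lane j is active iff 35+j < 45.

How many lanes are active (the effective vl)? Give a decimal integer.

256-bit reg / 16-bit elem → 16 lanes
whilelt: lane j active iff 35+j < 45 → j < 10 → 10 active

vl = 10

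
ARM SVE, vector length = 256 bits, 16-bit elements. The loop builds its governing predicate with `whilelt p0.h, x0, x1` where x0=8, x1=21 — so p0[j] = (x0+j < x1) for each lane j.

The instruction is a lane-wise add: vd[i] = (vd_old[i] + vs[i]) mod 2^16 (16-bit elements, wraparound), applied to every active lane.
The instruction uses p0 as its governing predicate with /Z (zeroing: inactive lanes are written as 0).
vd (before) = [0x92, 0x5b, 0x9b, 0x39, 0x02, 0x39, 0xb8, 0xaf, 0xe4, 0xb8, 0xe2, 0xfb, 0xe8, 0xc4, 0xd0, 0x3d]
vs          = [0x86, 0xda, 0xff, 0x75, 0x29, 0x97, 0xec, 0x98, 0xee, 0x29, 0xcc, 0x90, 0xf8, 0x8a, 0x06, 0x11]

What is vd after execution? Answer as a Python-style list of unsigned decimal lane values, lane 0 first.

256-bit reg / 16-bit elem → 16 lanes
whilelt: lane j active iff 8+j < 21 → j < 13 → 13 active
lane  0: add(0x92,0x86) ⇒ 0x118
lane  1: add(0x5b,0xda) ⇒ 0x135
lane  2: add(0x9b,0xff) ⇒ 0x19a
lane  3: add(0x39,0x75) ⇒ 0xae
lane  4: add(0x02,0x29) ⇒ 0x2b
lane  5: add(0x39,0x97) ⇒ 0xd0
lane  6: add(0xb8,0xec) ⇒ 0x1a4
lane  7: add(0xaf,0x98) ⇒ 0x147
lane  8: add(0xe4,0xee) ⇒ 0x1d2
lane  9: add(0xb8,0x29) ⇒ 0xe1
lane 10: add(0xe2,0xcc) ⇒ 0x1ae
lane 11: add(0xfb,0x90) ⇒ 0x18b
lane 12: add(0xe8,0xf8) ⇒ 0x1e0
lane 13: tail/zero ⇒ 0x00
lane 14: tail/zero ⇒ 0x00
lane 15: tail/zero ⇒ 0x00

vd = [280, 309, 410, 174, 43, 208, 420, 327, 466, 225, 430, 395, 480, 0, 0, 0]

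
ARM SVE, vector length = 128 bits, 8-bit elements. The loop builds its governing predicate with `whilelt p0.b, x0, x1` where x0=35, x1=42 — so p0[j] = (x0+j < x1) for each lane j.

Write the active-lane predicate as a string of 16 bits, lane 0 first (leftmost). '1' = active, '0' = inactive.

register lanes = 128/8 = 16
p0[j] = (35+j < 42); true for j=0..6 → 7 lanes set
bits (lane 0 leftmost): 1111111000000000

predicate = 1111111000000000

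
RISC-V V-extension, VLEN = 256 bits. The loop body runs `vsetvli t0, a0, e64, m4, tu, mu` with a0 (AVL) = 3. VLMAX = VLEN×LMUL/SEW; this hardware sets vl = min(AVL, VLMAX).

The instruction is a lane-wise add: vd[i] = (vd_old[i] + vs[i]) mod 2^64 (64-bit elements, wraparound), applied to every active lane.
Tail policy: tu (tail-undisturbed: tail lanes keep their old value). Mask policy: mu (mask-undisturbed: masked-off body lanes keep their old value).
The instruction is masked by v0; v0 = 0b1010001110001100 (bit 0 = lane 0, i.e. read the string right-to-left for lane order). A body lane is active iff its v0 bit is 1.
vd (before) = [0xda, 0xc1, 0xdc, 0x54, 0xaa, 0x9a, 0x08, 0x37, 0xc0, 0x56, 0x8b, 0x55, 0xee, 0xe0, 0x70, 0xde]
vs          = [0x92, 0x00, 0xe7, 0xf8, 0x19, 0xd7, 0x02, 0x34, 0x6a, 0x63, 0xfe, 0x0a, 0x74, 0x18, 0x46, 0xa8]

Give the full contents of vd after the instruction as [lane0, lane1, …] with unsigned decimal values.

VLMAX = VLEN×LMUL/SEW = 256×4/64 = 16
AVL=3 ≤ VLMAX=16, so vl = 3
vd[0] mask-off/keep -> 0xda
vd[1] mask-off/keep -> 0xc1
vd[2] add(0xdc,0xe7) -> 0x1c3
vd[3] tail/keep -> 0x54
vd[4] tail/keep -> 0xaa
vd[5] tail/keep -> 0x9a
vd[6] tail/keep -> 0x08
vd[7] tail/keep -> 0x37
vd[8] tail/keep -> 0xc0
vd[9] tail/keep -> 0x56
vd[10] tail/keep -> 0x8b
vd[11] tail/keep -> 0x55
vd[12] tail/keep -> 0xee
vd[13] tail/keep -> 0xe0
vd[14] tail/keep -> 0x70
vd[15] tail/keep -> 0xde

vd = [218, 193, 451, 84, 170, 154, 8, 55, 192, 86, 139, 85, 238, 224, 112, 222]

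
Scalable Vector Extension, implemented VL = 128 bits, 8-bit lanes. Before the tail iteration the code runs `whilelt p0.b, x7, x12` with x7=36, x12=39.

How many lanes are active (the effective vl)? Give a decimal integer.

128-bit reg / 8-bit elem → 16 lanes
active while 36+j < 39, i.e. j ∈ [0,3) capped at 16 ⇒ 3

vl = 3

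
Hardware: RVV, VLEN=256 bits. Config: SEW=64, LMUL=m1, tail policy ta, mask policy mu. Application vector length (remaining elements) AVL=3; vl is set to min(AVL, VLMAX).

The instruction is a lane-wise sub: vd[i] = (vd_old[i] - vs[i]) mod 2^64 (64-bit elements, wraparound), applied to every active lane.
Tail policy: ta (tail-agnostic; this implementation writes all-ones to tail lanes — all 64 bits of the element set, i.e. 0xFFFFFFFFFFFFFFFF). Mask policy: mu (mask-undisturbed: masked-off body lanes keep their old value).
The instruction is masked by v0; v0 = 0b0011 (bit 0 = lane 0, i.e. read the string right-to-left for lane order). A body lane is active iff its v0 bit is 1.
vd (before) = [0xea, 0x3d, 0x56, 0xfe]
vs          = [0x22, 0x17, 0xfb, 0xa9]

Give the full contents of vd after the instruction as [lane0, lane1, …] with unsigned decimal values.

vd = [200, 38, 86, 18446744073709551615]

lanes per group: 256·1/64 = 4
vl = min(AVL, VLMAX) = min(3, 4) = 3
[0] sub(0xea,0x22) = 0xc8
[1] sub(0x3d,0x17) = 0x26
[2] mask-off/keep = 0x56
[3] tail/ones = 0xffffffffffffffff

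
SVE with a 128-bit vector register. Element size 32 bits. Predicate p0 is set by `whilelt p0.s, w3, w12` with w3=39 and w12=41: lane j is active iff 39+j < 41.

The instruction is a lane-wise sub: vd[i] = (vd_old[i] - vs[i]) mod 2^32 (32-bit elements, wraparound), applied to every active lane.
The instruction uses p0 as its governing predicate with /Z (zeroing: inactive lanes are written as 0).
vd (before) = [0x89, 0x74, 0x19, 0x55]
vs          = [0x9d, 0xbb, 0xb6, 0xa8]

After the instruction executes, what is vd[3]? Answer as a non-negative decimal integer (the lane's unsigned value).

vd[3] = 0

lane count: 128 div 32 = 4
active while 39+j < 41, i.e. j ∈ [0,2) capped at 4 ⇒ 2
lane  0: sub(0x89,0x9d) ⇒ 0xffffffec
lane  1: sub(0x74,0xbb) ⇒ 0xffffffb9
lane  2: tail/zero ⇒ 0x00
lane  3: tail/zero ⇒ 0x00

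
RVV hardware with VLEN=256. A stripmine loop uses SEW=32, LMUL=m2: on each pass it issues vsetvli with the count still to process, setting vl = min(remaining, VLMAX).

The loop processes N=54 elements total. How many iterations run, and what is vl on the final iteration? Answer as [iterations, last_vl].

[iterations, last_vl] = [4, 6]

VLMAX = VLEN×LMUL/SEW = 256×2/32 = 16
iterations = ceil(54/16) = 4; final-pass vl = 6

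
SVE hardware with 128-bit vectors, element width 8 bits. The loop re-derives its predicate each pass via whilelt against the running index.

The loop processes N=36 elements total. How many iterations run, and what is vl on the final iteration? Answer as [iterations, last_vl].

[iterations, last_vl] = [3, 4]

register lanes = 128/8 = 16
N=36: ⌈36/16⌉ = 3 iters; last vl = 36 − 2×16 = 4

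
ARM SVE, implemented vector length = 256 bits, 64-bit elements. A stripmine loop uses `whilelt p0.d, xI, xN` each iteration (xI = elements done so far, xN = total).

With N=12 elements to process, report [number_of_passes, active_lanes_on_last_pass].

[iterations, last_vl] = [3, 4]

256-bit reg / 64-bit elem → 4 lanes
12 elements at 4/iter → 3 passes, remainder 4 on the last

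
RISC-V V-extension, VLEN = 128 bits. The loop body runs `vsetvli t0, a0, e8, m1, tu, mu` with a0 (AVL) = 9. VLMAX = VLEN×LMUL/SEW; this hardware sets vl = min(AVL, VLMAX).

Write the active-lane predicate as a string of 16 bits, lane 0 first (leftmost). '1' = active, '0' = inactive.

VLMAX = (128 × 1) / 8 = 16 lanes
vl = min(AVL, VLMAX) = min(9, 16) = 9
bits (lane 0 leftmost): 1111111110000000

predicate = 1111111110000000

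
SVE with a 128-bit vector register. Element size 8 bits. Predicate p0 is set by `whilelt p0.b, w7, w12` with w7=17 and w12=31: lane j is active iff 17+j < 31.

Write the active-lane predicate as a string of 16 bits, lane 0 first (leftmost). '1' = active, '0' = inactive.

128-bit reg / 8-bit elem → 16 lanes
active while 17+j < 31, i.e. j ∈ [0,14) capped at 16 ⇒ 14
bits (lane 0 leftmost): 1111111111111100

predicate = 1111111111111100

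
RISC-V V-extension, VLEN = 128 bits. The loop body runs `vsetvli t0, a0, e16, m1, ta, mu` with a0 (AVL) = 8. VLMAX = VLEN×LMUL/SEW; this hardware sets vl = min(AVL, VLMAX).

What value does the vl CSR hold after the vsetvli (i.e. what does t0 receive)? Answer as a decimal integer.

vl = 8

lanes per group: 128·1/16 = 8
AVL=8 ≤ VLMAX=8, so vl = 8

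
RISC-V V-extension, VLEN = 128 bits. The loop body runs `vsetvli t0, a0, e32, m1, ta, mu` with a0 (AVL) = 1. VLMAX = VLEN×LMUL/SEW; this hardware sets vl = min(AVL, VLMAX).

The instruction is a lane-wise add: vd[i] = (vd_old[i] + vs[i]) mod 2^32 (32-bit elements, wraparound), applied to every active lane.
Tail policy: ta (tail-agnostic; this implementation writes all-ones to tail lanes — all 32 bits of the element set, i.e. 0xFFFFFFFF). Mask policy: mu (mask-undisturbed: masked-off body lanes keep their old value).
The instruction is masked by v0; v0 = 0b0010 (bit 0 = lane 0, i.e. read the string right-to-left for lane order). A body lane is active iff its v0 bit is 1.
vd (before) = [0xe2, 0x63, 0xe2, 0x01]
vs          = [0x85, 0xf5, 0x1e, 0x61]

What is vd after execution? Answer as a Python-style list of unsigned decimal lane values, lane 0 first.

vd = [226, 4294967295, 4294967295, 4294967295]

VLMAX = VLEN×LMUL/SEW = 128×1/32 = 4
AVL=1 ≤ VLMAX=4, so vl = 1
  i=0: mask-off/keep → 226
  i=1: tail/ones → 4294967295
  i=2: tail/ones → 4294967295
  i=3: tail/ones → 4294967295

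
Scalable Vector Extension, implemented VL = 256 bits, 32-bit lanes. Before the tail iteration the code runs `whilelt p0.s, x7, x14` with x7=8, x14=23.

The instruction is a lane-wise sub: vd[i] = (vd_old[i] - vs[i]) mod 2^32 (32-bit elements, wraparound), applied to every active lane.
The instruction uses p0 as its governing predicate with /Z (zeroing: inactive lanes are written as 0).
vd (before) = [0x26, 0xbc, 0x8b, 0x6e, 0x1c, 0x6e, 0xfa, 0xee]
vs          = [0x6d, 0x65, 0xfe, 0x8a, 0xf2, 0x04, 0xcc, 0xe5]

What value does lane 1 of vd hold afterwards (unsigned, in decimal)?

lane count: 256 div 32 = 8
whilelt: lane j active iff 8+j < 23 → j < 15 → 8 active
  i=0: sub(0x26,0x6d) → 4294967225
  i=1: sub(0xbc,0x65) → 87
  i=2: sub(0x8b,0xfe) → 4294967181
  i=3: sub(0x6e,0x8a) → 4294967268
  i=4: sub(0x1c,0xf2) → 4294967082
  i=5: sub(0x6e,0x04) → 106
  i=6: sub(0xfa,0xcc) → 46
  i=7: sub(0xee,0xe5) → 9

vd[1] = 87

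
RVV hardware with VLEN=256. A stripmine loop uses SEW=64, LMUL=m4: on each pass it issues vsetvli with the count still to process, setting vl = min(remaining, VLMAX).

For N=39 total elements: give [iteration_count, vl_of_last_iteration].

[iterations, last_vl] = [3, 7]

lanes per group: 256·4/64 = 16
N=39: ⌈39/16⌉ = 3 iters; last vl = 39 − 2×16 = 7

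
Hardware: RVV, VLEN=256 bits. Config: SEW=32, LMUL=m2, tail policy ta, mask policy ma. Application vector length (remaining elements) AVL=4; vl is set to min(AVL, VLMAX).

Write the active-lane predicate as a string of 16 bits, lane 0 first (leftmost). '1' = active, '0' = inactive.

predicate = 1111000000000000

lanes per group: 256·2/32 = 16
vl = min(AVL, VLMAX) = min(4, 16) = 4
bits (lane 0 leftmost): 1111000000000000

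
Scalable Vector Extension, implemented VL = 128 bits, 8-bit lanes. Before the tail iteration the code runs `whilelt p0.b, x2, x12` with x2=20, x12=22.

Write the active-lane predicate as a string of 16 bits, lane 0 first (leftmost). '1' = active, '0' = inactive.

predicate = 1100000000000000

lane count: 128 div 8 = 16
p0[j] = (20+j < 22); true for j=0..1 → 2 lanes set
bits (lane 0 leftmost): 1100000000000000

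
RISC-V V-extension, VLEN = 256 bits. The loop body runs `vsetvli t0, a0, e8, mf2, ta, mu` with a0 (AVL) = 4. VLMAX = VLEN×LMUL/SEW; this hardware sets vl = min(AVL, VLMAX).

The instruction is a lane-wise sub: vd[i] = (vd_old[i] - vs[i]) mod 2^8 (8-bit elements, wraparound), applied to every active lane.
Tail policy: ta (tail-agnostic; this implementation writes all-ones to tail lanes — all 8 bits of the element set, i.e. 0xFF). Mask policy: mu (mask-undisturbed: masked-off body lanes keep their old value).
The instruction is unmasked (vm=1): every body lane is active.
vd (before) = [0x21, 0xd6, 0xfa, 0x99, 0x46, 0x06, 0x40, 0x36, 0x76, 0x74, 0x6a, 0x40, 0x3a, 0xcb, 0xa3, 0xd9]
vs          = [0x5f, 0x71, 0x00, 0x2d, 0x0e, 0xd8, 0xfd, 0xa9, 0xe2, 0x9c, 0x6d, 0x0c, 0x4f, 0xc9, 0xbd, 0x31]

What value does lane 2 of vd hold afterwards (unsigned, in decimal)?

vd[2] = 250

VLMAX = (256 × 1/2) / 8 = 16 lanes
AVL=4 ≤ VLMAX=16, so vl = 4
  i=0: sub(0x21,0x5f) → 194
  i=1: sub(0xd6,0x71) → 101
  i=2: sub(0xfa,0x00) → 250
  i=3: sub(0x99,0x2d) → 108
  i=4: tail/ones → 255
  i=5: tail/ones → 255
  i=6: tail/ones → 255
  i=7: tail/ones → 255
  i=8: tail/ones → 255
  i=9: tail/ones → 255
  i=10: tail/ones → 255
  i=11: tail/ones → 255
  i=12: tail/ones → 255
  i=13: tail/ones → 255
  i=14: tail/ones → 255
  i=15: tail/ones → 255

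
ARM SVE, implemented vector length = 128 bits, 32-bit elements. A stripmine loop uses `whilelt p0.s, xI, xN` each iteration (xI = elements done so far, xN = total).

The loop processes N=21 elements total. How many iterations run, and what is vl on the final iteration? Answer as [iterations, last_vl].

[iterations, last_vl] = [6, 1]

lane count: 128 div 32 = 4
iterations = ceil(21/4) = 6; final-pass vl = 1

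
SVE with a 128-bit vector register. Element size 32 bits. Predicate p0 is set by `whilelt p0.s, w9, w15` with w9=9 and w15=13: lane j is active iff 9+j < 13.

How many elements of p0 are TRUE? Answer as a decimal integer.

vl = 4

128-bit reg / 32-bit elem → 4 lanes
p0[j] = (9+j < 13); true for j=0..3 → 4 lanes set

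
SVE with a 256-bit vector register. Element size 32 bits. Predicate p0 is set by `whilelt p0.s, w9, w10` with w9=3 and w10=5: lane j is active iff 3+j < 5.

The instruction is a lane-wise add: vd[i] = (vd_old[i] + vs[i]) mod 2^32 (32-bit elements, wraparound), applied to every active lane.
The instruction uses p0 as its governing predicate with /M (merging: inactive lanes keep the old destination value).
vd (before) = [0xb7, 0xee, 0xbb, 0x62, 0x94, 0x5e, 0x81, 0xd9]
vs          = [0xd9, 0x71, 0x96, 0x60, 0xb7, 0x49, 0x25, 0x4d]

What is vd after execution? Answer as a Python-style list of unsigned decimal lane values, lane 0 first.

register lanes = 256/32 = 8
whilelt: lane j active iff 3+j < 5 → j < 2 → 2 active
lane  0: add(0xb7,0xd9) ⇒ 0x190
lane  1: add(0xee,0x71) ⇒ 0x15f
lane  2: tail/keep ⇒ 0xbb
lane  3: tail/keep ⇒ 0x62
lane  4: tail/keep ⇒ 0x94
lane  5: tail/keep ⇒ 0x5e
lane  6: tail/keep ⇒ 0x81
lane  7: tail/keep ⇒ 0xd9

vd = [400, 351, 187, 98, 148, 94, 129, 217]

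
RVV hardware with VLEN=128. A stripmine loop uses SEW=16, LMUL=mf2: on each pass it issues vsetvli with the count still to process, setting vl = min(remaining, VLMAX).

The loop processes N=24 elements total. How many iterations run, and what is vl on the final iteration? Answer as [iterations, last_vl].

[iterations, last_vl] = [6, 4]

VLMAX = (128 × 1/2) / 16 = 4 lanes
iterations = ceil(24/4) = 6; final-pass vl = 4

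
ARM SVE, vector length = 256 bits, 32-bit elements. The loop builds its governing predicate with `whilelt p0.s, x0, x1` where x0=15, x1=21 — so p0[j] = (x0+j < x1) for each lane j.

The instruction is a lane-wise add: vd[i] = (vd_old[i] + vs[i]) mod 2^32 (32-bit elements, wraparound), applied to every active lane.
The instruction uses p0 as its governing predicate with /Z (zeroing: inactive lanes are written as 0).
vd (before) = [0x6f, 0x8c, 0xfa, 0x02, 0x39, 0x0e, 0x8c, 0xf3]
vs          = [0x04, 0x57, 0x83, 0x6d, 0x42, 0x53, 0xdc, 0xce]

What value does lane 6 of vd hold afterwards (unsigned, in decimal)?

register lanes = 256/32 = 8
active while 15+j < 21, i.e. j ∈ [0,6) capped at 8 ⇒ 6
lane  0: add(0x6f,0x04) ⇒ 0x73
lane  1: add(0x8c,0x57) ⇒ 0xe3
lane  2: add(0xfa,0x83) ⇒ 0x17d
lane  3: add(0x02,0x6d) ⇒ 0x6f
lane  4: add(0x39,0x42) ⇒ 0x7b
lane  5: add(0x0e,0x53) ⇒ 0x61
lane  6: tail/zero ⇒ 0x00
lane  7: tail/zero ⇒ 0x00

vd[6] = 0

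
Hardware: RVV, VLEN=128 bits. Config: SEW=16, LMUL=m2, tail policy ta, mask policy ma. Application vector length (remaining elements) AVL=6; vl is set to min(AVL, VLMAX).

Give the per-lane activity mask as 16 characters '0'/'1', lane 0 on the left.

lanes per group: 128·2/16 = 16
vl ← min(6, 16) = 6
bits (lane 0 leftmost): 1111110000000000

predicate = 1111110000000000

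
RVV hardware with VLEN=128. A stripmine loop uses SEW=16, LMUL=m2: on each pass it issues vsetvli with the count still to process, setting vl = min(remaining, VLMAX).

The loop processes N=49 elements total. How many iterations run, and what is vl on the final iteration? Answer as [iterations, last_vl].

[iterations, last_vl] = [4, 1]

lanes per group: 128·2/16 = 16
49 elements at 16/iter → 4 passes, remainder 1 on the last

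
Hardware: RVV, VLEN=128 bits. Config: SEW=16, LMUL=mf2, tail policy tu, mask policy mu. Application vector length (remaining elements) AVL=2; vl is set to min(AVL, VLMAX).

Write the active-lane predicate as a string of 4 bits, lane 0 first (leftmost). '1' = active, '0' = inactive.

predicate = 1100

lanes per group: 128·1/2/16 = 4
vl = min(AVL, VLMAX) = min(2, 4) = 2
bits (lane 0 leftmost): 1100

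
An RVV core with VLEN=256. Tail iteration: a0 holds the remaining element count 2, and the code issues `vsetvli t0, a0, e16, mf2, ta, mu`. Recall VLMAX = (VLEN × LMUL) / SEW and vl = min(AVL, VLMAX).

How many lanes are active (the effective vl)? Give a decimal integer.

vl = 2

VLMAX = (256 × 1/2) / 16 = 8 lanes
vl = min(AVL, VLMAX) = min(2, 8) = 2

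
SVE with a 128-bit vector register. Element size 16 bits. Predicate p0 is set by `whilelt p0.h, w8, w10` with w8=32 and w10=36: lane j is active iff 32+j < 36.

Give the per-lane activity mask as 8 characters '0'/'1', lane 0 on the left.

128-bit reg / 16-bit elem → 8 lanes
active while 32+j < 36, i.e. j ∈ [0,4) capped at 8 ⇒ 4
bits (lane 0 leftmost): 11110000

predicate = 11110000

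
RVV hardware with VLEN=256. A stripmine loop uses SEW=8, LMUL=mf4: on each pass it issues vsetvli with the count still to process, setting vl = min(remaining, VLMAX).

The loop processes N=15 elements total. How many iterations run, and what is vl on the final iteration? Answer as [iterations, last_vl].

[iterations, last_vl] = [2, 7]

VLMAX = VLEN×LMUL/SEW = 256×1/4/8 = 8
15 elements at 8/iter → 2 passes, remainder 7 on the last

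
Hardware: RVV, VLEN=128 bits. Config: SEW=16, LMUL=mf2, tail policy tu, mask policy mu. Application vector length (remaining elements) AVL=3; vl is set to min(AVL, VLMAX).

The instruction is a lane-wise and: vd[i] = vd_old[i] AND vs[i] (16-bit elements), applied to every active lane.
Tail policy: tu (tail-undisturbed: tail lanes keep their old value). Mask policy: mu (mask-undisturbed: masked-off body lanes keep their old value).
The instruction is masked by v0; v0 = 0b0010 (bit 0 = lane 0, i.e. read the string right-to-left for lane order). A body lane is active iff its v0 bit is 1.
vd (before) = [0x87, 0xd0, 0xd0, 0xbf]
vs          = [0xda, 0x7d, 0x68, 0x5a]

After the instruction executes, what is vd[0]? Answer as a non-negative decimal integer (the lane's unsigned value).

lanes per group: 128·1/2/16 = 4
AVL=3 ≤ VLMAX=4, so vl = 3
vd[0] mask-off/keep -> 0x87
vd[1] and(0xd0,0x7d) -> 0x50
vd[2] mask-off/keep -> 0xd0
vd[3] tail/keep -> 0xbf

vd[0] = 135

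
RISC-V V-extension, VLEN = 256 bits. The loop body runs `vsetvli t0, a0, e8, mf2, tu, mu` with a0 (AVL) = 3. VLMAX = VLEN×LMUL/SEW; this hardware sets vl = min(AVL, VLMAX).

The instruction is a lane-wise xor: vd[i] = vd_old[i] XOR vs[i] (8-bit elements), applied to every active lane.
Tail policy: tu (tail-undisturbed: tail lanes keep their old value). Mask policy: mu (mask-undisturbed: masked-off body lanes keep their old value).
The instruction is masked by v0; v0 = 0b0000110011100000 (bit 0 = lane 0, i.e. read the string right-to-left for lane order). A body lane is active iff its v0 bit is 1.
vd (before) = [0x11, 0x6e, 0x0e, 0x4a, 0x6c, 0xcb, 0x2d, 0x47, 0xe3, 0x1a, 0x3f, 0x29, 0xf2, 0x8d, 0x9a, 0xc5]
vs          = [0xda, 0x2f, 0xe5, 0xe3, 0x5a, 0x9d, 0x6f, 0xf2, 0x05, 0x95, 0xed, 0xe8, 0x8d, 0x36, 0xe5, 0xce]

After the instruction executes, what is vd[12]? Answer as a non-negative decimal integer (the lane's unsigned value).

VLMAX = VLEN×LMUL/SEW = 256×1/2/8 = 16
AVL=3 ≤ VLMAX=16, so vl = 3
  i=0: mask-off/keep → 17
  i=1: mask-off/keep → 110
  i=2: mask-off/keep → 14
  i=3: tail/keep → 74
  i=4: tail/keep → 108
  i=5: tail/keep → 203
  i=6: tail/keep → 45
  i=7: tail/keep → 71
  i=8: tail/keep → 227
  i=9: tail/keep → 26
  i=10: tail/keep → 63
  i=11: tail/keep → 41
  i=12: tail/keep → 242
  i=13: tail/keep → 141
  i=14: tail/keep → 154
  i=15: tail/keep → 197

vd[12] = 242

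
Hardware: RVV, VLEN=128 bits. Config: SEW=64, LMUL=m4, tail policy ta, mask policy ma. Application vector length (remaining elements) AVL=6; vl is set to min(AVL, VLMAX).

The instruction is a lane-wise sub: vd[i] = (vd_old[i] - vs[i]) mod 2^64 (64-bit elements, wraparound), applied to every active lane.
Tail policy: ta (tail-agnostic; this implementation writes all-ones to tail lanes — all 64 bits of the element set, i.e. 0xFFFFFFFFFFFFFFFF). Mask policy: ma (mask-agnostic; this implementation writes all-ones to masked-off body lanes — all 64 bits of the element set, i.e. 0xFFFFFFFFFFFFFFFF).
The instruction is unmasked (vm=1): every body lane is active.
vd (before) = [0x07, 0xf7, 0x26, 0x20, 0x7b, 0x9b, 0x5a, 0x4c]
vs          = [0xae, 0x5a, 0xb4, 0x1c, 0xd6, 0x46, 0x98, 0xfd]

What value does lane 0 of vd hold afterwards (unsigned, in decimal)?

vd[0] = 18446744073709551449

VLMAX = VLEN×LMUL/SEW = 128×4/64 = 8
vl ← min(6, 8) = 6
  i=0: sub(0x07,0xae) → 18446744073709551449
  i=1: sub(0xf7,0x5a) → 157
  i=2: sub(0x26,0xb4) → 18446744073709551474
  i=3: sub(0x20,0x1c) → 4
  i=4: sub(0x7b,0xd6) → 18446744073709551525
  i=5: sub(0x9b,0x46) → 85
  i=6: tail/ones → 18446744073709551615
  i=7: tail/ones → 18446744073709551615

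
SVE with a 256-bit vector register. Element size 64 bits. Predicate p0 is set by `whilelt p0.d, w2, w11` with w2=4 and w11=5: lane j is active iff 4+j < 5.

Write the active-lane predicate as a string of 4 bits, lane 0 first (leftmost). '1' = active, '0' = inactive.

register lanes = 256/64 = 4
whilelt: lane j active iff 4+j < 5 → j < 1 → 1 active
bits (lane 0 leftmost): 1000

predicate = 1000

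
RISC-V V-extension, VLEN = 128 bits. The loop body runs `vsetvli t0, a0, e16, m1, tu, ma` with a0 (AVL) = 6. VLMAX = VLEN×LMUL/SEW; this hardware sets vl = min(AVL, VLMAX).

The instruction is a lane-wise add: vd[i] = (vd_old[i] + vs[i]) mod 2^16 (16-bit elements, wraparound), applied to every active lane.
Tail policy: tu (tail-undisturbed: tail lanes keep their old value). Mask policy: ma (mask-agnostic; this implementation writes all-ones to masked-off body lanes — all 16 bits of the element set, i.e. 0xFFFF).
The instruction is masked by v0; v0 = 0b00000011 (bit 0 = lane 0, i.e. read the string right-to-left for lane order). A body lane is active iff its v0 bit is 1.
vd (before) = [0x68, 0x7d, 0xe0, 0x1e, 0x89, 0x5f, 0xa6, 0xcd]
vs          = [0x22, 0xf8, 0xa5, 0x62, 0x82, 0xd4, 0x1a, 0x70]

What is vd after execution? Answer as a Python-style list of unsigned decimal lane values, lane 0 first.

VLMAX = (128 × 1) / 16 = 8 lanes
vl ← min(6, 8) = 6
vd[0] add(0x68,0x22) -> 0x8a
vd[1] add(0x7d,0xf8) -> 0x175
vd[2] mask-off/ones -> 0xffff
vd[3] mask-off/ones -> 0xffff
vd[4] mask-off/ones -> 0xffff
vd[5] mask-off/ones -> 0xffff
vd[6] tail/keep -> 0xa6
vd[7] tail/keep -> 0xcd

vd = [138, 373, 65535, 65535, 65535, 65535, 166, 205]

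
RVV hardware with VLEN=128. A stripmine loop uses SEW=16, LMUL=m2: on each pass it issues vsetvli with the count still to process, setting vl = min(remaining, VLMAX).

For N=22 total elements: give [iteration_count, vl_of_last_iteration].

VLMAX = (128 × 2) / 16 = 16 lanes
22 elements at 16/iter → 2 passes, remainder 6 on the last

[iterations, last_vl] = [2, 6]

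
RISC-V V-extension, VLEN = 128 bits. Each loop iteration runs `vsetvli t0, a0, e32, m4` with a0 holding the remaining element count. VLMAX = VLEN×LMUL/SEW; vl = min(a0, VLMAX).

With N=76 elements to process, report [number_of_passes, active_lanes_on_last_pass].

[iterations, last_vl] = [5, 12]

VLMAX = (128 × 4) / 32 = 16 lanes
iterations = ceil(76/16) = 5; final-pass vl = 12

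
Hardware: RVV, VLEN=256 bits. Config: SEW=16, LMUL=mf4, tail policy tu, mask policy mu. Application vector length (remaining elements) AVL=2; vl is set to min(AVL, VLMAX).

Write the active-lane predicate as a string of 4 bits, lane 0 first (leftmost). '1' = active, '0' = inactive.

VLMAX = VLEN×LMUL/SEW = 256×1/4/16 = 4
AVL=2 ≤ VLMAX=4, so vl = 2
bits (lane 0 leftmost): 1100

predicate = 1100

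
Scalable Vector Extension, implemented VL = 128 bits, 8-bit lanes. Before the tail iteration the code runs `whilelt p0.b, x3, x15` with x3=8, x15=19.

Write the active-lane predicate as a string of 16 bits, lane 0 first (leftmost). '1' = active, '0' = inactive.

lane count: 128 div 8 = 16
whilelt: lane j active iff 8+j < 19 → j < 11 → 11 active
bits (lane 0 leftmost): 1111111111100000

predicate = 1111111111100000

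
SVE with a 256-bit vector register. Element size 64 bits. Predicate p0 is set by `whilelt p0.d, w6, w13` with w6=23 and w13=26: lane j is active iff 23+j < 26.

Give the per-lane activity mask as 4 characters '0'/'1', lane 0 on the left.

predicate = 1110

register lanes = 256/64 = 4
active while 23+j < 26, i.e. j ∈ [0,3) capped at 4 ⇒ 3
bits (lane 0 leftmost): 1110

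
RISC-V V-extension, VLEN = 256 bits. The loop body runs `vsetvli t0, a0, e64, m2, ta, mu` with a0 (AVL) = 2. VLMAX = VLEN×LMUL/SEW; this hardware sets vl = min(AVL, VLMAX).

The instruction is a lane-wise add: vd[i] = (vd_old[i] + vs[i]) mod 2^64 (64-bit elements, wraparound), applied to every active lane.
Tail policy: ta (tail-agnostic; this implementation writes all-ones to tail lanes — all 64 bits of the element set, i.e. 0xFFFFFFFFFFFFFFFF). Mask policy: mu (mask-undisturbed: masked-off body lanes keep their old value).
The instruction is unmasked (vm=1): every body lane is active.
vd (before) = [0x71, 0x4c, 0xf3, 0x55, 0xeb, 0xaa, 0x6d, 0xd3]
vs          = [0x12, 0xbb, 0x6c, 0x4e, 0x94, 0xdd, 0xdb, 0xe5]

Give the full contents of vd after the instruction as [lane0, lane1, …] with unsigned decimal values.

lanes per group: 256·2/64 = 8
vl = min(AVL, VLMAX) = min(2, 8) = 2
vd[0] add(0x71,0x12) -> 0x83
vd[1] add(0x4c,0xbb) -> 0x107
vd[2] tail/ones -> 0xffffffffffffffff
vd[3] tail/ones -> 0xffffffffffffffff
vd[4] tail/ones -> 0xffffffffffffffff
vd[5] tail/ones -> 0xffffffffffffffff
vd[6] tail/ones -> 0xffffffffffffffff
vd[7] tail/ones -> 0xffffffffffffffff

vd = [131, 263, 18446744073709551615, 18446744073709551615, 18446744073709551615, 18446744073709551615, 18446744073709551615, 18446744073709551615]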